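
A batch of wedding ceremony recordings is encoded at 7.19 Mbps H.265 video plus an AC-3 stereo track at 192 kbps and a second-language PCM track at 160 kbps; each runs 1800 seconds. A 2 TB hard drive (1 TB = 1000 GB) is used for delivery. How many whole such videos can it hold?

1178

Audio total: 192 + 160 = 352 kbps = 0.352 Mbps.
Total bitrate: 7.542 Mbps.
Per item: 7.542 Mbps × 1800 s = 13,576 Mb = 1,697 MB.
Capacity: 2 TB = 16,000,000 Mb; 1178.59 items → 1178 complete.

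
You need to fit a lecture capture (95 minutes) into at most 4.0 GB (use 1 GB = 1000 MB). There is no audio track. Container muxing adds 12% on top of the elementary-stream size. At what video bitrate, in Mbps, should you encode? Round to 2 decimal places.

Budget: 4.0 GB = 32000.0 Mb.
Stream payload after overhead: 32000.0 / 1.12 = 28571.4 Mb.
95 min = 5700 s
Total bitrate budget: 28571.4 Mb / 5700 s = 5.013 Mbps.

5.01 Mbps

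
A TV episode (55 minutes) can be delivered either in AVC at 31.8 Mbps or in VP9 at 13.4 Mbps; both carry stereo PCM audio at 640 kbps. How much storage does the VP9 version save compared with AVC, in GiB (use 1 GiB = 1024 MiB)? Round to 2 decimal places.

7.07 GiB

55 min = 3300 s
Audio: 640 kbps = 0.640 Mbps.
AVC: 32.440 Mbps × 3300 s = 107052.0 Mb = 12.462 GiB.
VP9: 14.040 Mbps × 3300 s = 46332.0 Mb = 5.394 GiB.
Saving: 12.462 − 5.394 = 7.069 GiB.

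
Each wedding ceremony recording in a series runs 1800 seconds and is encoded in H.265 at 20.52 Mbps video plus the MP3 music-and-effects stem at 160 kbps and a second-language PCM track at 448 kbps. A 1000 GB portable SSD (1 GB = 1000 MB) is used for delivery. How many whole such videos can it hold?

Audio total: 160 + 448 = 608 kbps = 0.608 Mbps.
Total bitrate: 21.128 Mbps.
Per item: 21.128 Mbps × 1800 s = 38,030 Mb = 4,754 MB.
Capacity: 1000 GB = 8,000,000 Mb; 210.36 items → 210 complete.

210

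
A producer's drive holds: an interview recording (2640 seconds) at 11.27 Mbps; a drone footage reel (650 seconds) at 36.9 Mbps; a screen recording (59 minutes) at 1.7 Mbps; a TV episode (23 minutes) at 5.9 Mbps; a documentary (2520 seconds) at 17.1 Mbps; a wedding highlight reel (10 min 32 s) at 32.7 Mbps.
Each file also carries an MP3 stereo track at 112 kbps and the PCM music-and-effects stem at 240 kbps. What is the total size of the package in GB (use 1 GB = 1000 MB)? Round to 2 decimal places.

16.96 GB

Audio total: 112 + 240 = 352 kbps = 0.352 Mbps.
interview recording: 11.622 Mbps × 2640 s = 30682.1 Mb
drone footage reel: 37.252 Mbps × 650 s = 24213.8 Mb
screen recording: 2.052 Mbps × 3540 s = 7264.1 Mb
TV episode: 6.252 Mbps × 1380 s = 8627.8 Mb
documentary: 17.452 Mbps × 2520 s = 43979.0 Mb
wedding highlight reel: 33.052 Mbps × 632 s = 20888.9 Mb
Total: 135655.6 Mb = 16957.0 MB.
= 16.96 GB.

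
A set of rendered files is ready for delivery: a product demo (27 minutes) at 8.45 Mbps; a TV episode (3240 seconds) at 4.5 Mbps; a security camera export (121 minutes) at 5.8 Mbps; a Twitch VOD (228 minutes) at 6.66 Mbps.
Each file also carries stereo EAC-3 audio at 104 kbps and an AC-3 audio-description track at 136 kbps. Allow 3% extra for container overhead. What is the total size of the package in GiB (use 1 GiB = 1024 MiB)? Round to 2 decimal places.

20.11 GiB

Audio total: 104 + 136 = 240 kbps = 0.240 Mbps.
product demo: 8.690 Mbps × 1620 s × 1.03 = 14500.1 Mb
TV episode: 4.740 Mbps × 3240 s × 1.03 = 15818.3 Mb
security camera export: 6.040 Mbps × 7260 s × 1.03 = 45165.9 Mb
Twitch VOD: 6.900 Mbps × 13680 s × 1.03 = 97223.8 Mb
Total: 172708.1 Mb = 21588.5 MB.
= 20.11 GiB.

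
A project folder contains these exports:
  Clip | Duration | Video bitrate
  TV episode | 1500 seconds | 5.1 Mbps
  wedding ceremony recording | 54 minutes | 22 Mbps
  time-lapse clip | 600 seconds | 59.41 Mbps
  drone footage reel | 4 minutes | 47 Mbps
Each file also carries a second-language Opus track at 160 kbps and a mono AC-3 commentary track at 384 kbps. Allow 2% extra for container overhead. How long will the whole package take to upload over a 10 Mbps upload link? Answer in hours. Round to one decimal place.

3.7 hours

Audio total: 160 + 384 = 544 kbps = 0.544 Mbps.
TV episode: 5.644 Mbps × 1500 s × 1.02 = 8635.3 Mb
wedding ceremony recording: 22.544 Mbps × 3240 s × 1.02 = 74503.4 Mb
time-lapse clip: 59.954 Mbps × 600 s × 1.02 = 36691.8 Mb
drone footage reel: 47.544 Mbps × 240 s × 1.02 = 11638.8 Mb
Total: 131469.4 Mb = 16433.7 MB.
At 10 Mbps: 131469.4 / 10 = 13147 s ≈ 3.65 hours.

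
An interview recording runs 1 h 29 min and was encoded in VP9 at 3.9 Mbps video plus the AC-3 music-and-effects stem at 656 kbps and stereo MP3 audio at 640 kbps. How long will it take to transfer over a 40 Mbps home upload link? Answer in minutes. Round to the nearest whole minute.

12 minutes

1 h 29 min = 89 min = 5340 s
Audio total: 656 + 640 = 1296 kbps = 1.296 Mbps.
Total bitrate: 5.196 Mbps.
File: 5.196 Mbps × 5340 s = 27746.6 Mb.
At 40 Mbps: 27746.6 / 40 = 693.7 s ≈ 11.6 minutes.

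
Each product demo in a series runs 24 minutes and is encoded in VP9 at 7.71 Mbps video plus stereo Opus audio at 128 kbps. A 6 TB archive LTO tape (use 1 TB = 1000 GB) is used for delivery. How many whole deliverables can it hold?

4252

24 min = 1440 s
Audio: 128 kbps = 0.128 Mbps.
Total bitrate: 7.838 Mbps.
Per item: 7.838 Mbps × 1440 s = 11,287 Mb = 1,411 MB.
Capacity: 6 TB = 48,000,000 Mb; 4252.79 items → 4252 complete.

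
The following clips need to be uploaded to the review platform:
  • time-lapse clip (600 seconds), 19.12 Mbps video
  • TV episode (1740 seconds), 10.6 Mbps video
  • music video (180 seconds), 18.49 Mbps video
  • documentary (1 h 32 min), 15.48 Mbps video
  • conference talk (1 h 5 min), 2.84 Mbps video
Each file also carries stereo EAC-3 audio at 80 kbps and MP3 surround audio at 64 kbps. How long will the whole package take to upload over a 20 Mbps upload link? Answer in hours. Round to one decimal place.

Audio total: 80 + 64 = 144 kbps = 0.144 Mbps.
time-lapse clip: 19.264 Mbps × 600 s = 11558.4 Mb
TV episode: 10.744 Mbps × 1740 s = 18694.6 Mb
music video: 18.634 Mbps × 180 s = 3354.1 Mb
documentary: 15.624 Mbps × 5520 s = 86244.5 Mb
conference talk: 2.984 Mbps × 3900 s = 11637.6 Mb
Total: 131489.2 Mb = 16436.1 MB.
At 20 Mbps: 131489.2 / 20 = 6574 s ≈ 1.83 hours.

1.8 hours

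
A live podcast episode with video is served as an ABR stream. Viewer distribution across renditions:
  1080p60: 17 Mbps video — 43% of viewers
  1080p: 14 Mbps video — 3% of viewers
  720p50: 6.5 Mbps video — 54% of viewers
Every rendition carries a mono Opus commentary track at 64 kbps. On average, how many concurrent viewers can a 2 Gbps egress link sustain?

Audio: 64 kbps = 0.064 Mbps.
Average per-viewer bitrate: 0.43×17.064 + 0.03×14.064 + 0.54×6.564 = 11.304 Mbps.
2 Gbps = 2,000 Mbps; 2,000 / 11.304 = 176.93 → 176.

176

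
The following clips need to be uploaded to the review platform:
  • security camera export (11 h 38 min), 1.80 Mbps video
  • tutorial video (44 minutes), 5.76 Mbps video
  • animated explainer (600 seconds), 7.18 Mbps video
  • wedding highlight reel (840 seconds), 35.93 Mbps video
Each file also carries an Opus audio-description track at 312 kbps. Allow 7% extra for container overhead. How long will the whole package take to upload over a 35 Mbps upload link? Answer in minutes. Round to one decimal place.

71.0 minutes

Audio: 312 kbps = 0.312 Mbps.
security camera export: 2.112 Mbps × 41880 s × 1.07 = 94642.1 Mb
tutorial video: 6.072 Mbps × 2640 s × 1.07 = 17152.2 Mb
animated explainer: 7.492 Mbps × 600 s × 1.07 = 4809.9 Mb
wedding highlight reel: 36.242 Mbps × 840 s × 1.07 = 32574.3 Mb
Total: 149178.5 Mb = 18647.3 MB.
At 35 Mbps: 149178.5 / 35 = 4262 s ≈ 71 minutes.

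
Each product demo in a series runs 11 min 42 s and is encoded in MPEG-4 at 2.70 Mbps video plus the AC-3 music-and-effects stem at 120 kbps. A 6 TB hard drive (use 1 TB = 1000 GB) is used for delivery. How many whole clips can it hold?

11 min 42 s = 702 s
Audio: 120 kbps = 0.120 Mbps.
Total bitrate: 2.820 Mbps.
Per item: 2.820 Mbps × 702 s = 1,980 Mb = 247.5 MB.
Capacity: 6 TB = 48,000,000 Mb; 24246.83 items → 24246 complete.

24246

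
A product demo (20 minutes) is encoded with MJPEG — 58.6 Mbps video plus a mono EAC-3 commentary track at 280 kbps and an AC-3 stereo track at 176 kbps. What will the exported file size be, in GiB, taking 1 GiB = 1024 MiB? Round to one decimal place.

8.3 GiB

20 min = 1200 s
Audio total: 280 + 176 = 456 kbps = 0.456 Mbps.
Total bitrate: 58.6 + 0.456 = 59.056 Mbps.
Stream data: 59.056 Mbps × 1200 s = 70867.2 Mb.
70,867 Mb = 8,858,400,000 bytes ÷ 1,073,741,824 = 8.250 GiB.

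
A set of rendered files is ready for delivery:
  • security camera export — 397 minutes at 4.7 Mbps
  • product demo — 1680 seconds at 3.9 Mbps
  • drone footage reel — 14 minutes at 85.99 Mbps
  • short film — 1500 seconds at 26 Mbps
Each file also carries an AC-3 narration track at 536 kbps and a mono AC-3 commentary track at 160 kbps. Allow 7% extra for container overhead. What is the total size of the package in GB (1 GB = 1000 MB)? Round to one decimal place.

Audio total: 536 + 160 = 696 kbps = 0.696 Mbps.
security camera export: 5.396 Mbps × 23820 s × 1.07 = 137530.0 Mb
product demo: 4.596 Mbps × 1680 s × 1.07 = 8261.8 Mb
drone footage reel: 86.686 Mbps × 840 s × 1.07 = 77913.4 Mb
short film: 26.696 Mbps × 1500 s × 1.07 = 42847.1 Mb
Total: 266552.2 Mb = 33319.0 MB.
= 33.32 GB.

33.3 GB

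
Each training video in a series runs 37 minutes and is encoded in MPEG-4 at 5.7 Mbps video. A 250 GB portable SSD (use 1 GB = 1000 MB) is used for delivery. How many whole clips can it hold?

158

37 min = 2220 s
Per item: 5.700 Mbps × 2220 s = 12,654 Mb = 1,582 MB.
Capacity: 250 GB = 2,000,000 Mb; 158.05 items → 158 complete.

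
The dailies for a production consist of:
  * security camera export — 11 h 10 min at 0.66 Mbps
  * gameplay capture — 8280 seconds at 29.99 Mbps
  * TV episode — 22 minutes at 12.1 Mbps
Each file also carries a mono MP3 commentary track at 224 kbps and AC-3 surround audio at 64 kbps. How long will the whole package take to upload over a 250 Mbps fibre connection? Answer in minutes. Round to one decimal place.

Audio total: 224 + 64 = 288 kbps = 0.288 Mbps.
security camera export: 0.948 Mbps × 40200 s = 38109.6 Mb
gameplay capture: 30.278 Mbps × 8280 s = 250701.8 Mb
TV episode: 12.388 Mbps × 1320 s = 16352.2 Mb
Total: 305163.6 Mb = 38145.4 MB.
At 250 Mbps: 305163.6 / 250 = 1221 s ≈ 20.3 minutes.

20.3 minutes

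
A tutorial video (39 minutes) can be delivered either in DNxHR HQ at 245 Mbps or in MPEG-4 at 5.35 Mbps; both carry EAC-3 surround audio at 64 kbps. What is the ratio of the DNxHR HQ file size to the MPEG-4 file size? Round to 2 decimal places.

45.26

39 min = 2340 s
Audio: 64 kbps = 0.064 Mbps.
DNxHR HQ: 245.064 Mbps × 2340 s = 573449.8 Mb = 66.758 GiB.
MPEG-4: 5.414 Mbps × 2340 s = 12668.8 Mb = 1.475 GiB.
Ratio: 66.758 / 1.475 = 45.265.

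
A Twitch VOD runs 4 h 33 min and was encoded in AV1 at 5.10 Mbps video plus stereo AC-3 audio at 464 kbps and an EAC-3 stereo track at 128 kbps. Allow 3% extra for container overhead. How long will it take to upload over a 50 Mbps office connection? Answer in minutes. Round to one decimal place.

4 h 33 min = 273 min = 16380 s
Audio total: 464 + 128 = 592 kbps = 0.592 Mbps.
Total bitrate: 5.692 Mbps.
File: 5.692 Mbps × 16380 s = 93235.0 Mb.
With 3% container overhead: ×1.03. → 96032.0 Mb.
At 50 Mbps: 96032.0 / 50 = 1920.6 s ≈ 32 minutes.

32.0 minutes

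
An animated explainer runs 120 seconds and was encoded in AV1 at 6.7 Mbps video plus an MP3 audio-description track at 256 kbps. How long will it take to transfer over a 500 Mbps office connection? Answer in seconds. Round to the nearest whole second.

2 seconds

Audio: 256 kbps = 0.256 Mbps.
Total bitrate: 6.956 Mbps.
File: 6.956 Mbps × 120 s = 834.7 Mb.
At 500 Mbps: 834.7 / 500 = 1.7 s ≈ 1.67 seconds.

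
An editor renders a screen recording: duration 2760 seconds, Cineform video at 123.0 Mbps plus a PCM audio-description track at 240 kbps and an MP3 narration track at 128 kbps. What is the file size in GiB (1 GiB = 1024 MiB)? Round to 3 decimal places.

Audio total: 240 + 128 = 368 kbps = 0.368 Mbps.
Total bitrate: 123.0 + 0.368 = 123.368 Mbps.
Stream data: 123.368 Mbps × 2760 s = 340495.7 Mb.
340,496 Mb = 42,561,960,000 bytes ÷ 1,073,741,824 = 39.64 GiB.

39.639 GiB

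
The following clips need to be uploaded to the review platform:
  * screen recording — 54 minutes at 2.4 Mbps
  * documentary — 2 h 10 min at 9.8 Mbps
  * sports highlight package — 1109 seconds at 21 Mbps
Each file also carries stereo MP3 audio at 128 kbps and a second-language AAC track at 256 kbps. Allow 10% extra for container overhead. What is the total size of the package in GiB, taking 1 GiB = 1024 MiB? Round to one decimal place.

Audio total: 128 + 256 = 384 kbps = 0.384 Mbps.
screen recording: 2.784 Mbps × 3240 s × 1.10 = 9922.2 Mb
documentary: 10.184 Mbps × 7800 s × 1.10 = 87378.7 Mb
sports highlight package: 21.384 Mbps × 1109 s × 1.10 = 26086.3 Mb
Total: 123387.2 Mb = 15423.4 MB.
= 14.36 GiB.

14.4 GiB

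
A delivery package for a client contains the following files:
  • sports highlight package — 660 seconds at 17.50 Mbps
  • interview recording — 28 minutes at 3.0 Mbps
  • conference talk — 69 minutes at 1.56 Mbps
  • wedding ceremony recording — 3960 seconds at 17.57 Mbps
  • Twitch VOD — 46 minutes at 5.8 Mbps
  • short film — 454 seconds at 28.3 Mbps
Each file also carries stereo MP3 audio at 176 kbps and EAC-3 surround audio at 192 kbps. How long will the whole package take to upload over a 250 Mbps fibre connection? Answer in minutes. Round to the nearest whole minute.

Audio total: 176 + 192 = 368 kbps = 0.368 Mbps.
sports highlight package: 17.868 Mbps × 660 s = 11792.9 Mb
interview recording: 3.368 Mbps × 1680 s = 5658.2 Mb
conference talk: 1.928 Mbps × 4140 s = 7981.9 Mb
wedding ceremony recording: 17.938 Mbps × 3960 s = 71034.5 Mb
Twitch VOD: 6.168 Mbps × 2760 s = 17023.7 Mb
short film: 28.668 Mbps × 454 s = 13015.3 Mb
Total: 126506.5 Mb = 15813.3 MB.
At 250 Mbps: 126506.5 / 250 = 506 s ≈ 8.43 minutes.

8 minutes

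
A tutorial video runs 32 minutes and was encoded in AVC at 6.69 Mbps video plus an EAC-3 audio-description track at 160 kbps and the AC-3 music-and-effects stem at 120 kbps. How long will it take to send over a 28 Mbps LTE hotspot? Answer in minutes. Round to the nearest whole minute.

32 min = 1920 s
Audio total: 160 + 120 = 280 kbps = 0.280 Mbps.
Total bitrate: 6.970 Mbps.
File: 6.970 Mbps × 1920 s = 13382.4 Mb.
At 28 Mbps: 13382.4 / 28 = 477.9 s ≈ 7.97 minutes.

8 minutes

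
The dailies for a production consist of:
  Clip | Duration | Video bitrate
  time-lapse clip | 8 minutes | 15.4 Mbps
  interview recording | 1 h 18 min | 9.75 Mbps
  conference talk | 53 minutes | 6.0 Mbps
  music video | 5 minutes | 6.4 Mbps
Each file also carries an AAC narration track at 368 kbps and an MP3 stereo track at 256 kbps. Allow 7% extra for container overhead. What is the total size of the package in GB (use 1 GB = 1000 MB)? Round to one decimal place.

Audio total: 368 + 256 = 624 kbps = 0.624 Mbps.
time-lapse clip: 16.024 Mbps × 480 s × 1.07 = 8229.9 Mb
interview recording: 10.374 Mbps × 4680 s × 1.07 = 51948.8 Mb
conference talk: 6.624 Mbps × 3180 s × 1.07 = 22538.8 Mb
music video: 7.024 Mbps × 300 s × 1.07 = 2254.7 Mb
Total: 84972.3 Mb = 10621.5 MB.
= 10.62 GB.

10.6 GB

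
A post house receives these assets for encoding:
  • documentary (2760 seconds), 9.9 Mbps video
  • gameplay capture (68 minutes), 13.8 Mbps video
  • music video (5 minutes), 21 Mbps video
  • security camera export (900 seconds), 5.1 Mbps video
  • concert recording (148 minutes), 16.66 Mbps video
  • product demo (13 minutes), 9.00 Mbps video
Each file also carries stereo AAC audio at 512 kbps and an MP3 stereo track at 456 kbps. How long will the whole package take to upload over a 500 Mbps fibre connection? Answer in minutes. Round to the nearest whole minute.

9 minutes

Audio total: 512 + 456 = 968 kbps = 0.968 Mbps.
documentary: 10.868 Mbps × 2760 s = 29995.7 Mb
gameplay capture: 14.768 Mbps × 4080 s = 60253.4 Mb
music video: 21.968 Mbps × 300 s = 6590.4 Mb
security camera export: 6.068 Mbps × 900 s = 5461.2 Mb
concert recording: 17.628 Mbps × 8880 s = 156536.6 Mb
product demo: 9.968 Mbps × 780 s = 7775.0 Mb
Total: 266612.4 Mb = 33326.6 MB.
At 500 Mbps: 266612.4 / 500 = 533 s ≈ 8.89 minutes.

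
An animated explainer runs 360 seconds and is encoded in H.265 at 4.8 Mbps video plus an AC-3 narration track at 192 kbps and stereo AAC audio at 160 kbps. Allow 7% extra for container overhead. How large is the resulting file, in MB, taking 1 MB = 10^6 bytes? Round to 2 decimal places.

Audio total: 192 + 160 = 352 kbps = 0.352 Mbps.
Total bitrate: 4.8 + 0.352 = 5.152 Mbps.
Stream data: 5.152 Mbps × 360 s = 1854.7 Mb.
With 7% container overhead: ×1.07.
1,985 Mb ÷ 8 = 248.1 MB → 248.1 MB.

248.07 MB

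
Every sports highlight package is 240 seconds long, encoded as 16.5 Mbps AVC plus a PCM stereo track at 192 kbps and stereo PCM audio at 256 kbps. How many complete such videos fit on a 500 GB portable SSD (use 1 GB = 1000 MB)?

Audio total: 192 + 256 = 448 kbps = 0.448 Mbps.
Total bitrate: 16.948 Mbps.
Per item: 16.948 Mbps × 240 s = 4,068 Mb = 508.4 MB.
Capacity: 500 GB = 4,000,000 Mb; 983.40 items → 983 complete.

983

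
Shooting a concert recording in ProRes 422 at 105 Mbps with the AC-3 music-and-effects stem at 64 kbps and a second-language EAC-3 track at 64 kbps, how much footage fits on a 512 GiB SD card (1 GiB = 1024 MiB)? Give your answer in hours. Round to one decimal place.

Audio total: 64 + 64 = 128 kbps = 0.128 Mbps.
Total bitrate: 105 + 0.128 = 105.128 Mbps.
Capacity: 512 GiB = 4,398,047 Mb.
Recording time: 4,398,047 / 105.128 = 41,835 s ≈ 11.6 hours.

11.6 hours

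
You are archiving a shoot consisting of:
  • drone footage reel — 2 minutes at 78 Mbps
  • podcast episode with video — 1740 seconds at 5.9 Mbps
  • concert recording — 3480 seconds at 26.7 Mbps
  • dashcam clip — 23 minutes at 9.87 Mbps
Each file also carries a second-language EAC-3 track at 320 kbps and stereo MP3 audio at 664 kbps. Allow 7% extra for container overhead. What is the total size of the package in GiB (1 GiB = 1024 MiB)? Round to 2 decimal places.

Audio total: 320 + 664 = 984 kbps = 0.984 Mbps.
drone footage reel: 78.984 Mbps × 120 s × 1.07 = 10141.5 Mb
podcast episode with video: 6.884 Mbps × 1740 s × 1.07 = 12816.6 Mb
concert recording: 27.684 Mbps × 3480 s × 1.07 = 103084.1 Mb
dashcam clip: 10.854 Mbps × 1380 s × 1.07 = 16027.0 Mb
Total: 142069.3 Mb = 17758.7 MB.
= 16.54 GiB.

16.54 GiB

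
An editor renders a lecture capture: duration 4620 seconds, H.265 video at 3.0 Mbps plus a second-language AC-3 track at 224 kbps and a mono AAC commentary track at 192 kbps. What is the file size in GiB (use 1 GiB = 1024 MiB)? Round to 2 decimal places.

Audio total: 224 + 192 = 416 kbps = 0.416 Mbps.
Total bitrate: 3.0 + 0.416 = 3.416 Mbps.
Stream data: 3.416 Mbps × 4620 s = 15781.9 Mb.
15,782 Mb = 1,972,740,000 bytes ÷ 1,073,741,824 = 1.837 GiB.

1.84 GiB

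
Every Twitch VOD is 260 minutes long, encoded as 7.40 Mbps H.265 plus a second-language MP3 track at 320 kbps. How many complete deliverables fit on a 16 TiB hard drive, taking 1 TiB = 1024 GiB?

1168

260 min = 15600 s
Audio: 320 kbps = 0.320 Mbps.
Total bitrate: 7.720 Mbps.
Per item: 7.720 Mbps × 15600 s = 120,432 Mb = 15,054 MB.
Capacity: 16 TiB = 140,737,488 Mb; 1168.61 items → 1168 complete.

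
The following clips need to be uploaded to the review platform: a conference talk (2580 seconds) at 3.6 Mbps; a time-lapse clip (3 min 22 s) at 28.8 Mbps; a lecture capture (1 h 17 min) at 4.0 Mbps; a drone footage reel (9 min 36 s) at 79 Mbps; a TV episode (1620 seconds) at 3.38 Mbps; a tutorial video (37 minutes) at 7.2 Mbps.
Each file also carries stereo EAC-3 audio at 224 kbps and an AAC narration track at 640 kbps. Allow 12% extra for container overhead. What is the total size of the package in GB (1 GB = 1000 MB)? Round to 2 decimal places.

Audio total: 224 + 640 = 864 kbps = 0.864 Mbps.
conference talk: 4.464 Mbps × 2580 s × 1.12 = 12899.2 Mb
time-lapse clip: 29.664 Mbps × 202 s × 1.12 = 6711.2 Mb
lecture capture: 4.864 Mbps × 4620 s × 1.12 = 25168.3 Mb
drone footage reel: 79.864 Mbps × 576 s × 1.12 = 51521.9 Mb
TV episode: 4.244 Mbps × 1620 s × 1.12 = 7700.3 Mb
tutorial video: 8.064 Mbps × 2220 s × 1.12 = 20050.3 Mb
Total: 124051.1 Mb = 15506.4 MB.
= 15.51 GB.

15.51 GB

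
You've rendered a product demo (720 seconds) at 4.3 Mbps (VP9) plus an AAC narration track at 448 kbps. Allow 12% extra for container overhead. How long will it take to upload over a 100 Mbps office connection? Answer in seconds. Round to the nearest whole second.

38 seconds

Audio: 448 kbps = 0.448 Mbps.
Total bitrate: 4.748 Mbps.
File: 4.748 Mbps × 720 s = 3418.6 Mb.
With 12% container overhead: ×1.12. → 3828.8 Mb.
At 100 Mbps: 3828.8 / 100 = 38.3 s ≈ 38.3 seconds.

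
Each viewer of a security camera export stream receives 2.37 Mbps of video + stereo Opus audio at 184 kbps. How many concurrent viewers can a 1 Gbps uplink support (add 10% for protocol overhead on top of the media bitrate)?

355

Audio: 184 kbps = 0.184 Mbps.
Per-viewer media rate: 2.554 Mbps.
On the wire with 10% overhead: 2.809 Mbps.
1 Gbps = 1,000 Mbps; 1,000 / 2.809 = 355.95 → 355 viewers.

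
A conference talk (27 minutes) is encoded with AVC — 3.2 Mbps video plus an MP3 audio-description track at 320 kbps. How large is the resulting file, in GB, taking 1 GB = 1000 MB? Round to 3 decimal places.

0.713 GB

27 min = 1620 s
Audio: 320 kbps = 0.320 Mbps.
Total bitrate: 3.2 + 0.320 = 3.520 Mbps.
Stream data: 3.520 Mbps × 1620 s = 5702.4 Mb.
5,702 Mb ÷ 8 = 712.8 MB → 0.7128 GB.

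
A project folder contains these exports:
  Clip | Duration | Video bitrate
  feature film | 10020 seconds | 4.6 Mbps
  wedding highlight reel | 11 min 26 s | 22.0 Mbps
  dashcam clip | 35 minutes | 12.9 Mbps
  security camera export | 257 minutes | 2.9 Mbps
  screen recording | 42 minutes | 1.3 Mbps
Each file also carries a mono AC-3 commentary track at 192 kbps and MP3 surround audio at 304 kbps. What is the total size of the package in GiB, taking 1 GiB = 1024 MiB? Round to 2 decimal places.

Audio total: 192 + 304 = 496 kbps = 0.496 Mbps.
feature film: 5.096 Mbps × 10020 s = 51061.9 Mb
wedding highlight reel: 22.496 Mbps × 686 s = 15432.3 Mb
dashcam clip: 13.396 Mbps × 2100 s = 28131.6 Mb
security camera export: 3.396 Mbps × 15420 s = 52366.3 Mb
screen recording: 1.796 Mbps × 2520 s = 4525.9 Mb
Total: 151518.0 Mb = 18939.8 MB.
= 17.64 GiB.

17.64 GiB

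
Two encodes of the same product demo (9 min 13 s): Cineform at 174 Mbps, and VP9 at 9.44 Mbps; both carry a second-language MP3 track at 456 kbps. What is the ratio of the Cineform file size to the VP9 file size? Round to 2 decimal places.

17.63

9 min 13 s = 553 s
Audio: 456 kbps = 0.456 Mbps.
Cineform: 174.456 Mbps × 553 s = 96474.2 Mb = 12.059 GB.
VP9: 9.896 Mbps × 553 s = 5472.5 Mb = 0.684 GB.
Ratio: 12.059 / 0.684 = 17.629.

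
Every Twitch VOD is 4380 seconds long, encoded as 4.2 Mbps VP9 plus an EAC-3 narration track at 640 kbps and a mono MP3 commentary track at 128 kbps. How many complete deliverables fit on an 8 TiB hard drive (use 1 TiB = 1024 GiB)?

3233

Audio total: 640 + 128 = 768 kbps = 0.768 Mbps.
Total bitrate: 4.968 Mbps.
Per item: 4.968 Mbps × 4380 s = 21,760 Mb = 2,720 MB.
Capacity: 8 TiB = 70,368,744 Mb; 3233.88 items → 3233 complete.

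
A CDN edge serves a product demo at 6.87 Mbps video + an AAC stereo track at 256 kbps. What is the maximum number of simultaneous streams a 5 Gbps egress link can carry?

701

Audio: 256 kbps = 0.256 Mbps.
Per-viewer media rate: 7.126 Mbps.
5 Gbps = 5,000 Mbps; 5,000 / 7.126 = 701.66 → 701 viewers.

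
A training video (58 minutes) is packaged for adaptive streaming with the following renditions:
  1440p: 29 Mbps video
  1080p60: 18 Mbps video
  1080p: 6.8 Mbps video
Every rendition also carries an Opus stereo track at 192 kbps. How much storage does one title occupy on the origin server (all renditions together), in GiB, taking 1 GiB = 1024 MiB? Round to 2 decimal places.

58 min = 3480 s
Audio: 192 kbps = 0.192 Mbps.
Sum of rendition bitrates: (29+0.192) + (18+0.192) + (6.8+0.192) = 54.376 Mbps.
× 3480 s = 189,228 Mb = 23,654 MB = 22.03 GiB.

22.03 GiB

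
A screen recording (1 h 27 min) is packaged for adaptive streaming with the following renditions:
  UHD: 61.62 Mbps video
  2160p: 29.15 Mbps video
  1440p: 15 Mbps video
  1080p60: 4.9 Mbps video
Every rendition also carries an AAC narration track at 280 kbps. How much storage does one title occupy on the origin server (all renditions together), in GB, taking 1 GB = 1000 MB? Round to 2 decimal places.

72.94 GB

1 h 27 min = 87 min = 5220 s
Audio: 280 kbps = 0.280 Mbps.
Sum of rendition bitrates: (61.62+0.280) + (29.15+0.280) + (15+0.280) + (4.9+0.280) = 111.790 Mbps.
× 5220 s = 583,544 Mb = 72,943 MB = 72.94 GB.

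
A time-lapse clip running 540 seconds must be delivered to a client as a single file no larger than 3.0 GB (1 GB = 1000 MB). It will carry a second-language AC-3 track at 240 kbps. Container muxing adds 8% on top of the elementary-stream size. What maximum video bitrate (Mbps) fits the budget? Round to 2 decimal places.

Budget: 3.0 GB = 24000.0 Mb.
Stream payload after overhead: 24000.0 / 1.08 = 22222.2 Mb.
Total bitrate budget: 22222.2 Mb / 540 s = 41.152 Mbps.
Audio: 240 kbps = 0.240 Mbps.
Video: 41.152 − 0.240 = 40.912 Mbps.

40.91 Mbps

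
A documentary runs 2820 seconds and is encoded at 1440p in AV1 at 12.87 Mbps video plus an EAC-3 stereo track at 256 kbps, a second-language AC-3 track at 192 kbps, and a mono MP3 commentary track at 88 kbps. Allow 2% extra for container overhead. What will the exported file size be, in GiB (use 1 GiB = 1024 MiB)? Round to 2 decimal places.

4.49 GiB

Audio total: 256 + 192 + 88 = 536 kbps = 0.536 Mbps.
Total bitrate: 12.87 + 0.536 = 13.406 Mbps.
Stream data: 13.406 Mbps × 2820 s = 37804.9 Mb.
With 2% container overhead: ×1.02.
38,561 Mb = 4,820,127,300 bytes ÷ 1,073,741,824 = 4.489 GiB.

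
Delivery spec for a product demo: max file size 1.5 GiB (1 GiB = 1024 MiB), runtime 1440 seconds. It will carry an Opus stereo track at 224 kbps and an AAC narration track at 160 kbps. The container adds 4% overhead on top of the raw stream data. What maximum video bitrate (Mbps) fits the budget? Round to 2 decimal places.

Budget: 1.5 GiB = 12884.9 Mb.
Stream payload after overhead: 12884.9 / 1.04 = 12389.3 Mb.
Total bitrate budget: 12389.3 Mb / 1440 s = 8.604 Mbps.
Audio total: 224 + 160 = 384 kbps = 0.384 Mbps.
Video: 8.604 − 0.384 = 8.220 Mbps.

8.22 Mbps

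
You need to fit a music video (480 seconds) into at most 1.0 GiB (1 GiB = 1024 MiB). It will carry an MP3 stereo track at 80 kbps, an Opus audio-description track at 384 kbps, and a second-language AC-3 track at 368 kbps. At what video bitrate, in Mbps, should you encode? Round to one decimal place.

17.1 Mbps

Budget: 1.0 GiB = 8589.9 Mb.
Total bitrate budget: 8589.9 Mb / 480 s = 17.896 Mbps.
Audio total: 80 + 384 + 368 = 832 kbps = 0.832 Mbps.
Video: 17.896 − 0.832 = 17.064 Mbps.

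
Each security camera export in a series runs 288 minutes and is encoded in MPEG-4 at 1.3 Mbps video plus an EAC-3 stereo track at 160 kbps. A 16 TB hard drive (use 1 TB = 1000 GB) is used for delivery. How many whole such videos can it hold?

5073

288 min = 17280 s
Audio: 160 kbps = 0.160 Mbps.
Total bitrate: 1.460 Mbps.
Per item: 1.460 Mbps × 17280 s = 25,229 Mb = 3,154 MB.
Capacity: 16 TB = 128,000,000 Mb; 5073.57 items → 5073 complete.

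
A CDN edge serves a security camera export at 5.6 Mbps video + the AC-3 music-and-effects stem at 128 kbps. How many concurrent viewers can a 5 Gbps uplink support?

872

Audio: 128 kbps = 0.128 Mbps.
Per-viewer media rate: 5.728 Mbps.
5 Gbps = 5,000 Mbps; 5,000 / 5.728 = 872.91 → 872 viewers.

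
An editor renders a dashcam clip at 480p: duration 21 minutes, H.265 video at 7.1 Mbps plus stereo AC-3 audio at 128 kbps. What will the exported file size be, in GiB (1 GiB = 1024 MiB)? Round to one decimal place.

1.1 GiB

21 min = 1260 s
Audio: 128 kbps = 0.128 Mbps.
Total bitrate: 7.1 + 0.128 = 7.228 Mbps.
Stream data: 7.228 Mbps × 1260 s = 9107.3 Mb.
9,107 Mb = 1,138,410,000 bytes ÷ 1,073,741,824 = 1.060 GiB.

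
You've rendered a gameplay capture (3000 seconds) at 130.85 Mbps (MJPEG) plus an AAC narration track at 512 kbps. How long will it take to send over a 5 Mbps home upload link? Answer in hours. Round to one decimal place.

21.9 hours

Audio: 512 kbps = 0.512 Mbps.
Total bitrate: 131.362 Mbps.
File: 131.362 Mbps × 3000 s = 394086.0 Mb.
At 5 Mbps: 394086.0 / 5 = 78817.2 s ≈ 21.9 hours.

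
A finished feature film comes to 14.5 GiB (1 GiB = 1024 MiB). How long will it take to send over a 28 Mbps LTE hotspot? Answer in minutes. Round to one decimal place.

74.1 minutes

File: 14.5 GiB = 124554.1 Mb.
At 28 Mbps: 124554.1 / 28 = 4448.4 s ≈ 74.1 minutes.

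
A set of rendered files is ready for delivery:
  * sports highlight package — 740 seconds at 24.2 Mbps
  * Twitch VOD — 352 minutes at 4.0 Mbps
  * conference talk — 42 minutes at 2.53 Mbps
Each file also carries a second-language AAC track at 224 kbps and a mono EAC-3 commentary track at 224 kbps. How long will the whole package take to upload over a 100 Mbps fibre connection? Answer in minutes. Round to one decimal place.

Audio total: 224 + 224 = 448 kbps = 0.448 Mbps.
sports highlight package: 24.648 Mbps × 740 s = 18239.5 Mb
Twitch VOD: 4.448 Mbps × 21120 s = 93941.8 Mb
conference talk: 2.978 Mbps × 2520 s = 7504.6 Mb
Total: 119685.8 Mb = 14960.7 MB.
At 100 Mbps: 119685.8 / 100 = 1197 s ≈ 19.9 minutes.

19.9 minutes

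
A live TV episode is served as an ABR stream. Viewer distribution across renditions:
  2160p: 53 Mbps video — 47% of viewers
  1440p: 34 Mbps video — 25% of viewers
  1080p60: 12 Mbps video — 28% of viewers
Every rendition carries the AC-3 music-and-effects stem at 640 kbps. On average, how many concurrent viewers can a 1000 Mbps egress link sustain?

Audio: 640 kbps = 0.640 Mbps.
Average per-viewer bitrate: 0.47×53.640 + 0.25×34.640 + 0.28×12.640 = 37.410 Mbps.
1000 Mbps = 1,000 Mbps; 1,000 / 37.410 = 26.73 → 26.

26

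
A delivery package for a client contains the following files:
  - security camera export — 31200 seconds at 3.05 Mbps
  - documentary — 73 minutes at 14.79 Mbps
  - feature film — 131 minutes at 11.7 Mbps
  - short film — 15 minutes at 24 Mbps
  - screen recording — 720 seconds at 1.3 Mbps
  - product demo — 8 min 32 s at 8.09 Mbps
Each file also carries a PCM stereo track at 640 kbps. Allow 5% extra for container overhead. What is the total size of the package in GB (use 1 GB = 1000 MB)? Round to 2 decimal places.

40.39 GB

Audio: 640 kbps = 0.640 Mbps.
security camera export: 3.690 Mbps × 31200 s × 1.05 = 120884.4 Mb
documentary: 15.430 Mbps × 4380 s × 1.05 = 70962.6 Mb
feature film: 12.340 Mbps × 7860 s × 1.05 = 101842.0 Mb
short film: 24.640 Mbps × 900 s × 1.05 = 23284.8 Mb
screen recording: 1.940 Mbps × 720 s × 1.05 = 1466.6 Mb
product demo: 8.730 Mbps × 512 s × 1.05 = 4693.2 Mb
Total: 323133.7 Mb = 40391.7 MB.
= 40.39 GB.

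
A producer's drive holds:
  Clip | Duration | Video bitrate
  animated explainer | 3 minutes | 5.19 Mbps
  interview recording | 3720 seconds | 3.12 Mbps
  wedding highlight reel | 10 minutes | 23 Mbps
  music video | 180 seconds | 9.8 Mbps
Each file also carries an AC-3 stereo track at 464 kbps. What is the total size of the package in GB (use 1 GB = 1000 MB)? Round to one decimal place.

3.8 GB

Audio: 464 kbps = 0.464 Mbps.
animated explainer: 5.654 Mbps × 180 s = 1017.7 Mb
interview recording: 3.584 Mbps × 3720 s = 13332.5 Mb
wedding highlight reel: 23.464 Mbps × 600 s = 14078.4 Mb
music video: 10.264 Mbps × 180 s = 1847.5 Mb
Total: 30276.1 Mb = 3784.5 MB.
= 3.785 GB.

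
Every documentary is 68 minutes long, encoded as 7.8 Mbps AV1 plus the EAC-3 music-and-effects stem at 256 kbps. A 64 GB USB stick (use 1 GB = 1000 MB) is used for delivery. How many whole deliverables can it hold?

68 min = 4080 s
Audio: 256 kbps = 0.256 Mbps.
Total bitrate: 8.056 Mbps.
Per item: 8.056 Mbps × 4080 s = 32,868 Mb = 4,109 MB.
Capacity: 64 GB = 512,000 Mb; 15.58 items → 15 complete.

15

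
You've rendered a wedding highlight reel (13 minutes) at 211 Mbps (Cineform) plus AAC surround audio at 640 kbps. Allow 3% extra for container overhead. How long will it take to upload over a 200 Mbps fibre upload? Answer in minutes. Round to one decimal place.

13 min = 780 s
Audio: 640 kbps = 0.640 Mbps.
Total bitrate: 211.640 Mbps.
File: 211.640 Mbps × 780 s = 165079.2 Mb.
With 3% container overhead: ×1.03. → 170031.6 Mb.
At 200 Mbps: 170031.6 / 200 = 850.2 s ≈ 14.2 minutes.

14.2 minutes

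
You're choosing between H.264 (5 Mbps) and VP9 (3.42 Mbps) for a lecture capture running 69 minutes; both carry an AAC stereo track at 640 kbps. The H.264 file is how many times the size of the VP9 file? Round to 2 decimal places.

69 min = 4140 s
Audio: 640 kbps = 0.640 Mbps.
H.264: 5.640 Mbps × 4140 s = 23349.6 Mb = 2.718 GiB.
VP9: 4.060 Mbps × 4140 s = 16808.4 Mb = 1.957 GiB.
Ratio: 2.718 / 1.957 = 1.389.

1.39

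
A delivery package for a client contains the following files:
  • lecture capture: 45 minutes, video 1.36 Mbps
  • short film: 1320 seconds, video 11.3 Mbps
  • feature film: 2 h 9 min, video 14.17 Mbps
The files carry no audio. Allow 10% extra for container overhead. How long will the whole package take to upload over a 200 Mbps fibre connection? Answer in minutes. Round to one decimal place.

11.8 minutes

lecture capture: 1.360 Mbps × 2700 s × 1.10 = 4039.2 Mb
short film: 11.300 Mbps × 1320 s × 1.10 = 16407.6 Mb
feature film: 14.170 Mbps × 7740 s × 1.10 = 120643.4 Mb
Total: 141090.2 Mb = 17636.3 MB.
At 200 Mbps: 141090.2 / 200 = 705 s ≈ 11.8 minutes.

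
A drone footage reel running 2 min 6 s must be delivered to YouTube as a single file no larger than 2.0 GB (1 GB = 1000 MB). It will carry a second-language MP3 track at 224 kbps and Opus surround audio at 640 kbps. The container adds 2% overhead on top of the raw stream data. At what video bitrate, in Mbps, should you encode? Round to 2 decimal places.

Budget: 2.0 GB = 16000.0 Mb.
Stream payload after overhead: 16000.0 / 1.02 = 15686.3 Mb.
2 min 6 s = 126 s
Total bitrate budget: 15686.3 Mb / 126 s = 124.494 Mbps.
Audio total: 224 + 640 = 864 kbps = 0.864 Mbps.
Video: 124.494 − 0.864 = 123.630 Mbps.

123.63 Mbps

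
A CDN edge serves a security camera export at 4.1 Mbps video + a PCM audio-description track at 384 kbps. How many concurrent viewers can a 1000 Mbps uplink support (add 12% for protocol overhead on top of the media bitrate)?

199

Audio: 384 kbps = 0.384 Mbps.
Per-viewer media rate: 4.484 Mbps.
On the wire with 12% overhead: 5.022 Mbps.
1000 Mbps = 1,000 Mbps; 1,000 / 5.022 = 199.12 → 199 viewers.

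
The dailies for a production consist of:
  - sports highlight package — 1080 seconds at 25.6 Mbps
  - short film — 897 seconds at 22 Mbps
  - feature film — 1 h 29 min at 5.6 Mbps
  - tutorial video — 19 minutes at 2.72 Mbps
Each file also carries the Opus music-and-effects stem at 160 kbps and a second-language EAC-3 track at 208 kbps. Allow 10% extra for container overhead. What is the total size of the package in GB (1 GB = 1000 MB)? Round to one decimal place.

Audio total: 160 + 208 = 368 kbps = 0.368 Mbps.
sports highlight package: 25.968 Mbps × 1080 s × 1.10 = 30850.0 Mb
short film: 22.368 Mbps × 897 s × 1.10 = 22070.5 Mb
feature film: 5.968 Mbps × 5340 s × 1.10 = 35056.0 Mb
tutorial video: 3.088 Mbps × 1140 s × 1.10 = 3872.4 Mb
Total: 91848.9 Mb = 11481.1 MB.
= 11.48 GB.

11.5 GB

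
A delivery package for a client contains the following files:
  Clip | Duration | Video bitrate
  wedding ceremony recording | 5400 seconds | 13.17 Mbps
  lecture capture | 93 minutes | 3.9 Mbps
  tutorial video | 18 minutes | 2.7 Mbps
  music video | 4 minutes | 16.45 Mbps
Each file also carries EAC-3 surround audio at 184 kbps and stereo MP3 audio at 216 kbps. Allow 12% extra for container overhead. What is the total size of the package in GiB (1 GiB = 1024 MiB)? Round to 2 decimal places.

Audio total: 184 + 216 = 400 kbps = 0.400 Mbps.
wedding ceremony recording: 13.570 Mbps × 5400 s × 1.12 = 82071.4 Mb
lecture capture: 4.300 Mbps × 5580 s × 1.12 = 26873.3 Mb
tutorial video: 3.100 Mbps × 1080 s × 1.12 = 3749.8 Mb
music video: 16.850 Mbps × 240 s × 1.12 = 4529.3 Mb
Total: 117223.7 Mb = 14653.0 MB.
= 13.65 GiB.

13.65 GiB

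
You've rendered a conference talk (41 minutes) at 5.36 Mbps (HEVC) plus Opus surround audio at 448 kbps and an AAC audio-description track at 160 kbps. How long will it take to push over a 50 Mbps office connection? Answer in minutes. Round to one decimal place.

41 min = 2460 s
Audio total: 448 + 160 = 608 kbps = 0.608 Mbps.
Total bitrate: 5.968 Mbps.
File: 5.968 Mbps × 2460 s = 14681.3 Mb.
At 50 Mbps: 14681.3 / 50 = 293.6 s ≈ 4.89 minutes.

4.9 minutes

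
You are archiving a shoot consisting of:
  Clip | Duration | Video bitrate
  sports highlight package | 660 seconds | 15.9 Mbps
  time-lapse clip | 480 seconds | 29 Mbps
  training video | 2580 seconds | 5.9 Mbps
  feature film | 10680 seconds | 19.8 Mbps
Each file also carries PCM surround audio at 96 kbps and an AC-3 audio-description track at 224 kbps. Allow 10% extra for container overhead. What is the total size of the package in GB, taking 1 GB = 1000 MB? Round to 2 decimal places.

Audio total: 96 + 224 = 320 kbps = 0.320 Mbps.
sports highlight package: 16.220 Mbps × 660 s × 1.10 = 11775.7 Mb
time-lapse clip: 29.320 Mbps × 480 s × 1.10 = 15481.0 Mb
training video: 6.220 Mbps × 2580 s × 1.10 = 17652.4 Mb
feature film: 20.120 Mbps × 10680 s × 1.10 = 236369.8 Mb
Total: 281278.8 Mb = 35159.8 MB.
= 35.16 GB.

35.16 GB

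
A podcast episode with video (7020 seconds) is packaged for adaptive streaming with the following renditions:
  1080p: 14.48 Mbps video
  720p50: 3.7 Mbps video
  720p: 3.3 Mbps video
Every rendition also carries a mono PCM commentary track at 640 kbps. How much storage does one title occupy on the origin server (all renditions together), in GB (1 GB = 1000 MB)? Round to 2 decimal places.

20.53 GB

Audio: 640 kbps = 0.640 Mbps.
Sum of rendition bitrates: (14.48+0.640) + (3.7+0.640) + (3.3+0.640) = 23.400 Mbps.
× 7020 s = 164,268 Mb = 20,534 MB = 20.53 GB.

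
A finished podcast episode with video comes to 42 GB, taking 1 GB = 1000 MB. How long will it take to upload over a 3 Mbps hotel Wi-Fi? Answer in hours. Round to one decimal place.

31.1 hours

File: 42 GB = 336000.0 Mb.
At 3 Mbps: 336000.0 / 3 = 112000.0 s ≈ 31.1 hours.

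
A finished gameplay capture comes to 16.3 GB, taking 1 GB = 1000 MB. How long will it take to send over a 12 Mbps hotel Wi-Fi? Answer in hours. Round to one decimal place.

File: 16.3 GB = 130400.0 Mb.
At 12 Mbps: 130400.0 / 12 = 10866.7 s ≈ 3.02 hours.

3.0 hours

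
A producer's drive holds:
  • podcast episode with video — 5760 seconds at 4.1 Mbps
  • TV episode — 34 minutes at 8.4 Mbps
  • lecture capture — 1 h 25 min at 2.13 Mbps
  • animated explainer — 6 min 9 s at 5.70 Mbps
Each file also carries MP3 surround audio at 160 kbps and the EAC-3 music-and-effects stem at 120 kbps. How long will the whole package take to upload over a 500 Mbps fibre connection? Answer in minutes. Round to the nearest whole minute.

2 minutes

Audio total: 160 + 120 = 280 kbps = 0.280 Mbps.
podcast episode with video: 4.380 Mbps × 5760 s = 25228.8 Mb
TV episode: 8.680 Mbps × 2040 s = 17707.2 Mb
lecture capture: 2.410 Mbps × 5100 s = 12291.0 Mb
animated explainer: 5.980 Mbps × 369 s = 2206.6 Mb
Total: 57433.6 Mb = 7179.2 MB.
At 500 Mbps: 57433.6 / 500 = 115 s ≈ 1.91 minutes.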